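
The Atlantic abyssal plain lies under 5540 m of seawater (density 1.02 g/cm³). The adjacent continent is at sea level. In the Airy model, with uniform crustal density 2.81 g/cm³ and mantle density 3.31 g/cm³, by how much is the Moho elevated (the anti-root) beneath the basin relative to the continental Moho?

19800 m

For local isostatic compensation: replacing crust with seawater at the top is compensated by replacing crust with mantle at the base: d (ρ_c − ρ_w) = a (ρ_m − ρ_c).
a = d (ρ_c − ρ_w)/(ρ_m − ρ_c) = 5540 m × 1.79/0.5 = 19800 m.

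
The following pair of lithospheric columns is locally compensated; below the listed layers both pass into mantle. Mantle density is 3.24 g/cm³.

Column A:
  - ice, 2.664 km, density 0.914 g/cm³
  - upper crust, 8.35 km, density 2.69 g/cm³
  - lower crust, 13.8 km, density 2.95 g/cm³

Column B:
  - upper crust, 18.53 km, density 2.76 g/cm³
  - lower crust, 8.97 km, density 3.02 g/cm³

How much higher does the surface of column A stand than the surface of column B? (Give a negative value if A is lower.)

For any compensation level in the mantle, the mantle terms cancel and isostasy reduces to e = (Σt_A − Σt_B) − (Σ(ρt)_A − Σ(ρt)_B) / ρ_m.
Σt_A = 24.814 km; Σt_B = 27.5 km; Σ(ρt)_A = 65.606396; Σ(ρt)_B = 78.2322 (in km·g/cm³).
e = (24.814 − 27.5) − (65.606396 − 78.2322) / 3.24 = 1.21 km.

1.21 km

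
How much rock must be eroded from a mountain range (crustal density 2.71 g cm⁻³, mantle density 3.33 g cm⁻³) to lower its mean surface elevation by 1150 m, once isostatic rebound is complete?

Net drop Δ = e − u = e − e ρ_c/ρ_m = e (ρ_m − ρ_c)/ρ_m.
e = Δ ρ_m/(ρ_m − ρ_c) = 1150 m × 3.33/0.62 = 6180 m.

6180 m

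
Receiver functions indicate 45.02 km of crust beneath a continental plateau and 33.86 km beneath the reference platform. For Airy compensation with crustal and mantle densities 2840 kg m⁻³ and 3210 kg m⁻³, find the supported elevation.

1.29 km

Excess crust Δ = 45.02 km − 33.86 km = 11.16 km, split between elevation h and root r with h + r = Δ.
Airy balance ρ_c h = (ρ_m − ρ_c) r gives r = h ρ_c/(ρ_m − ρ_c), so h (1 + ρ_c/(ρ_m − ρ_c)) = Δ, i.e. h = Δ (ρ_m − ρ_c)/ρ_m.
h = 11.16 km × 370/3210 = 1.29 km.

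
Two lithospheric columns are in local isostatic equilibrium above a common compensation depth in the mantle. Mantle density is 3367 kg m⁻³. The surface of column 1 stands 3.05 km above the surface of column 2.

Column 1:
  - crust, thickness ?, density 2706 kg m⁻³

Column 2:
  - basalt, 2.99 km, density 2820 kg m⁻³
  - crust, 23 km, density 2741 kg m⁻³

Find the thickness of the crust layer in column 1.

Take the compensation level at the base of the deeper column (depth z_c below the surface of column 1) and equate Σ ρ_i t_i down to z_c; mantle fills any gap and the z_c terms cancel.
Column 1: x×2706 + (z_c − 0 − x)×3367
Column 2: 3.05×0 + 2.99×2820 + 23×2741 + (z_c − 3.05 − 25.99)×3367
The z_c×3367 term appears on both sides and cancels. Collect the known terms of each column as K = Σ(ρt)_known − 3367 × (depth of known layers): K_1 = 0 − 3367×0 = 0; K_2 = 71474.8 − 3367×(3.05 + 25.99) = −26302.88.
Balance: K_1 − x×(3367 − 2706) = K_2, so x = (K_1 − K_2)/(3367 − 2706) = 26302.9/661 = 39.8 km.

39.8 km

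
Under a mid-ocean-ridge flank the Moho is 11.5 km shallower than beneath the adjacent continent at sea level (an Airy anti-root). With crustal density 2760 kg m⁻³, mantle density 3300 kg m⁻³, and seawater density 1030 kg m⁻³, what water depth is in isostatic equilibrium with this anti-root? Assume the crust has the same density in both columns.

3.59 km

Replacing a thickness d of crust by seawater at the top must be balanced by replacing crust with mantle at the base: d (ρ_c − ρ_w) = a (ρ_m − ρ_c).
d = a (ρ_m − ρ_c)/(ρ_c − ρ_w) = 11.5 km × 540/1730 = 3.59 km.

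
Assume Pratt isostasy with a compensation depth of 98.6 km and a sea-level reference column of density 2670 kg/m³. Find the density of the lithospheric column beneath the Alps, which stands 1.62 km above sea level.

Pratt balance: ρ_ref D = ρ (D + h).
ρ = ρ_ref D/(D + h) = 2670 × 98.6 km/(98.6 km + 1.62 km) = 2630 kg/m³.

2630 kg/m³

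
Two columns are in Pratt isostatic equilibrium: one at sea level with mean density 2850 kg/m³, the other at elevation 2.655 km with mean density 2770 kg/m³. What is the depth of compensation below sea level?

ρ_ref D = ρ (D + h) → D (ρ_ref − ρ) = ρ h.
D = ρ h/(ρ_ref − ρ) = 2770 × 2.655 km/(2850 − 2770) = 91.9 km.

91.9 km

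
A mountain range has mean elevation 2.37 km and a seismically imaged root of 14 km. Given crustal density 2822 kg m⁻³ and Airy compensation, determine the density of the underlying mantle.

3300 kg m⁻³

Airy balance: ρ_c h = (ρ_m − ρ_c) r → ρ_m = ρ_c (1 + h/r).
ρ_m = 2822 × (1 + 2.37 km/14 km) = 3300 kg m⁻³.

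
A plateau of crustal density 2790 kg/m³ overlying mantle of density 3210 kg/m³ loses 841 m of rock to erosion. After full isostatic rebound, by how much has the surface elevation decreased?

110 m

Rebound u = e ρ_c/ρ_m = 841 m × 2790/3210 = 731 m.
Net surface drop = e − u = 841 m − 731 m = e (ρ_m − ρ_c)/ρ_m = 110 m.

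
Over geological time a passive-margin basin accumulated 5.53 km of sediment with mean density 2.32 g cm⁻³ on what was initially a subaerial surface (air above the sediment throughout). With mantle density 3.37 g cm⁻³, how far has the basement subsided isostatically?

3.81 km

Subaerial load: s = t ρ_sed / ρ_m = 5.53 km × 2.32/3.37 = 3.81 km.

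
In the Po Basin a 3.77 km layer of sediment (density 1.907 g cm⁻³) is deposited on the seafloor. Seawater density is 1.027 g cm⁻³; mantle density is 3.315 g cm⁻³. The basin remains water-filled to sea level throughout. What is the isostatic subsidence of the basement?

1.45 km

Submarine loading: the sediment displaces seawater, and the subsidence is in turn flooded, so s (ρ_m − ρ_w) = t (ρ_sed − ρ_w).
s = 3.77 km × (1.907 − 1.027) / (3.315 − 1.027) = 1.45 km.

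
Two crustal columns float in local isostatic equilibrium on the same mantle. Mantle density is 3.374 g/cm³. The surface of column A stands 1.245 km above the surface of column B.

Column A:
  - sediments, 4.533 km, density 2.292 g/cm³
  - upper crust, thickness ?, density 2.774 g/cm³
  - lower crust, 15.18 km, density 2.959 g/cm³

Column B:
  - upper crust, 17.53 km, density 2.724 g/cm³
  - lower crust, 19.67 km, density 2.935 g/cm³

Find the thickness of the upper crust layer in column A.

21.7 km

Take the compensation level at the base of the deeper column (depth z_c below the surface of column A) and equate Σ ρ_i t_i down to z_c; mantle fills any gap and the z_c terms cancel.
Column A: 4.533×2.292 + x×2.774 + 15.18×2.959 + (z_c − 19.713 − x)×3.374
Column B: 1.245×0 + 17.53×2.724 + 19.67×2.935 + (z_c − 1.245 − 37.2)×3.374
The z_c×3.374 term appears on both sides and cancels. Collect the known terms of each column as K = Σ(ρt)_known − 3.374 × (depth of known layers): K_A = 55.307256 − 3.374×19.713 = −11.204406; K_B = 105.48317 − 3.374×(1.245 + 37.2) = −24.23026.
Balance: K_A − x×(3.374 − 2.774) = K_B, so x = (K_A − K_B)/(3.374 − 2.774) = 13.0259/0.6 = 21.7 km.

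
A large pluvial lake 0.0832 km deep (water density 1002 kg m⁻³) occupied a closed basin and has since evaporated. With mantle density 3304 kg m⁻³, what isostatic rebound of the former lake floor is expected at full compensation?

0.0252 km

u = d ρ_w/ρ_m = 0.0832 km × 1002/3304 = 0.0252 km.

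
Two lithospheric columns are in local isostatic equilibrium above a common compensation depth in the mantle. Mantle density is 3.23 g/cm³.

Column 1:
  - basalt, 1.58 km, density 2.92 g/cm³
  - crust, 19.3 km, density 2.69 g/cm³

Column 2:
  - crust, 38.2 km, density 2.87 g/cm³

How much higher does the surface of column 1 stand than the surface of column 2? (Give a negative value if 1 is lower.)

For any compensation level in the mantle, the mantle terms cancel and isostasy reduces to e = (Σt_1 − Σt_2) − (Σ(ρt)_1 − Σ(ρt)_2) / ρ_m.
Σt_1 = 20.88 km; Σt_2 = 38.2 km; Σ(ρt)_1 = 56.5306; Σ(ρt)_2 = 109.634 (in km·g/cm³).
e = (20.88 − 38.2) − (56.5306 − 109.634) / 3.23 = −0.879 km.

−0.879 km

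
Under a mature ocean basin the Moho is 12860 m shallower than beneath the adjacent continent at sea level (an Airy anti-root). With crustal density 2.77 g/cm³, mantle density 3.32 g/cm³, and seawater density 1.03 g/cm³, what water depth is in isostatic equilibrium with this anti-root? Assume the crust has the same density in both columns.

Replacing a thickness d of crust by seawater at the top must be balanced by replacing crust with mantle at the base: d (ρ_c − ρ_w) = a (ρ_m − ρ_c).
d = a (ρ_m − ρ_c)/(ρ_c − ρ_w) = 12860 m × 0.55/1.74 = 4060 m.

4060 m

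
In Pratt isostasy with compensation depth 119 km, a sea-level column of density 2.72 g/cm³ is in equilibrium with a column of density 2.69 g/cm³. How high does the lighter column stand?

ρ_ref D = ρ (D + h) → h = D (ρ_ref − ρ)/ρ.
h = 119 km × (2.72 − 2.69)/2.69 = 1.33 km.

1.33 km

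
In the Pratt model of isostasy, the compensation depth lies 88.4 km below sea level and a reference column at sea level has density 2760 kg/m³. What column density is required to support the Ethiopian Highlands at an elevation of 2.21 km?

2690 kg/m³

Pratt balance: ρ_ref D = ρ (D + h).
ρ = ρ_ref D/(D + h) = 2760 × 88.4 km/(88.4 km + 2.21 km) = 2690 kg/m³.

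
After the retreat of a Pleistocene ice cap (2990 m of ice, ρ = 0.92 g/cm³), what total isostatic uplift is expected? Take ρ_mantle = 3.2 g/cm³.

860 m

Removing the load lets mantle flow back in; uplift u satisfies ρ_ice t = ρ_m u.
u = t ρ_ice/ρ_m = 2990 m × 0.92/3.2 = 860 m.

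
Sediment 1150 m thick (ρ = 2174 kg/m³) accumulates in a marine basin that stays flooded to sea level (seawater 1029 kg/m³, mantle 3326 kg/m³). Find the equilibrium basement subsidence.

Submarine loading: the sediment displaces seawater, and the subsidence is in turn flooded, so s (ρ_m − ρ_w) = t (ρ_sed − ρ_w).
s = 1150 m × (2174 − 1029) / (3326 − 1029) = 573 m.

573 m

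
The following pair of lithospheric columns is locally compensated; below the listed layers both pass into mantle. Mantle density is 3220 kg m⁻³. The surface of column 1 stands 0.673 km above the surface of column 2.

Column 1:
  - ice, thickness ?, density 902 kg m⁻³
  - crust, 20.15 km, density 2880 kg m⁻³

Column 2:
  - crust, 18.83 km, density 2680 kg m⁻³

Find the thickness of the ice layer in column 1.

Take the compensation level at the base of the deeper column (depth z_c below the surface of column 1) and equate Σ ρ_i t_i down to z_c; mantle fills any gap and the z_c terms cancel.
Column 1: x×902 + 20.15×2880 + (z_c − 20.15 − x)×3220
Column 2: 0.673×0 + 18.83×2680 + (z_c − 0.673 − 18.83)×3220
The z_c×3220 term appears on both sides and cancels. Collect the known terms of each column as K = Σ(ρt)_known − 3220 × (depth of known layers): K_1 = 58032 − 3220×20.15 = −6851; K_2 = 50464.4 − 3220×(0.673 + 18.83) = −12335.26.
Balance: K_1 − x×(3220 − 902) = K_2, so x = (K_1 − K_2)/(3220 − 902) = 5484.26/2318 = 2.37 km.

2.37 km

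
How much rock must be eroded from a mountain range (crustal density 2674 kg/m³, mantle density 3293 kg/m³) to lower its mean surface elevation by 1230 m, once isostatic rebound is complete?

6540 m

Net drop Δ = e − u = e − e ρ_c/ρ_m = e (ρ_m − ρ_c)/ρ_m.
e = Δ ρ_m/(ρ_m − ρ_c) = 1230 m × 3293/619 = 6540 m.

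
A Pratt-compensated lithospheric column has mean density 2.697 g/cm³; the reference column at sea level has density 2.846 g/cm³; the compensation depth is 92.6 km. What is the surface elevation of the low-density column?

ρ_ref D = ρ (D + h) → h = D (ρ_ref − ρ)/ρ.
h = 92.6 km × (2.846 − 2.697)/2.697 = 5.12 km.

5.12 km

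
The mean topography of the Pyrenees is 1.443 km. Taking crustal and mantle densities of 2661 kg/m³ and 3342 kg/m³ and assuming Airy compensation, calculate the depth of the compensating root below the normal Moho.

By Archimedes' principle applied to the lithosphere: the weight of the topography is balanced by the buoyancy of the root, ρ_c h = (ρ_m − ρ_c) r.
r = h · ρ_c / (ρ_m − ρ_c) = 1.443 km × 2661 / (3342 − 2661) = 5.64 km.

5.64 km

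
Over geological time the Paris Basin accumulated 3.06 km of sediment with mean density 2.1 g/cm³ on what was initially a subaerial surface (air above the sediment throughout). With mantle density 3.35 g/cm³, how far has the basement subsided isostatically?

1.92 km

Subaerial load: s = t ρ_sed / ρ_m = 3.06 km × 2.1/3.35 = 1.92 km.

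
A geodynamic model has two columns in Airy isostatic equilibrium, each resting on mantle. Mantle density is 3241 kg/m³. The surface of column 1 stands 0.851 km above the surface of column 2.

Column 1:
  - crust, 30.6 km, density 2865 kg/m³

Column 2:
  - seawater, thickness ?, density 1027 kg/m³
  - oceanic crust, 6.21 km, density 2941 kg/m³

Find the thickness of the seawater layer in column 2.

Take the compensation level at the base of the deeper column (depth z_c below the surface of column 1) and equate Σ ρ_i t_i down to z_c; mantle fills any gap and the z_c terms cancel.
Column 1: 30.6×2865 + (z_c − 30.6)×3241
Column 2: 0.851×0 + x×1027 + 6.21×2941 + (z_c − 0.851 − 6.21 − x)×3241
The z_c×3241 term appears on both sides and cancels. Collect the known terms of each column as K = Σ(ρt)_known − 3241 × (depth of known layers): K_1 = 87669 − 3241×30.6 = −11505.6; K_2 = 18263.61 − 3241×(0.851 + 6.21) = −4621.091.
Balance: K_1 = K_2 − x×(3241 − 1027), so x = (K_2 − K_1)/(3241 − 1027) = 6884.51/2214 = 3.11 km.

3.11 km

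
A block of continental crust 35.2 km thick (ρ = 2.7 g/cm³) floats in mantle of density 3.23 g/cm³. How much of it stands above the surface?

Floating equilibrium: submerged depth d = t ρ_obj/ρ_fluid = 35.2 km × 2.7/3.23 = 29.42 km.
Freeboard = t − d = 35.2 km − 29.42 km = 5.78 km.

5.78 km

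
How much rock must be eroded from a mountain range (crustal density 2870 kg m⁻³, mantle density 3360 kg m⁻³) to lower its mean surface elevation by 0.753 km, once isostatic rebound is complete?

5.16 km

Net drop Δ = e − u = e − e ρ_c/ρ_m = e (ρ_m − ρ_c)/ρ_m.
e = Δ ρ_m/(ρ_m − ρ_c) = 0.753 km × 3360/490 = 5.16 km.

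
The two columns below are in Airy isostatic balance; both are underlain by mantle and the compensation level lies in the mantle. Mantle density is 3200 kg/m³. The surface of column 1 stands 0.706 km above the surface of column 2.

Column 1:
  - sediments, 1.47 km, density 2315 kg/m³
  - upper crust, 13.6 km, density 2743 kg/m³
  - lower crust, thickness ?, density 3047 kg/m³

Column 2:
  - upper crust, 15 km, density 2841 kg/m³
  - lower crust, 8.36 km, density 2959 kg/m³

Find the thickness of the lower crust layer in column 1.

14 km

Take the compensation level at the base of the deeper column (depth z_c below the surface of column 1) and equate Σ ρ_i t_i down to z_c; mantle fills any gap and the z_c terms cancel.
Column 1: 1.47×2315 + 13.6×2743 + x×3047 + (z_c − 15.07 − x)×3200
Column 2: 0.706×0 + 15×2841 + 8.36×2959 + (z_c − 0.706 − 23.36)×3200
The z_c×3200 term appears on both sides and cancels. Collect the known terms of each column as K = Σ(ρt)_known − 3200 × (depth of known layers): K_1 = 40707.85 − 3200×15.07 = −7516.15; K_2 = 67352.24 − 3200×(0.706 + 23.36) = −9658.96.
Balance: K_1 − x×(3200 − 3047) = K_2, so x = (K_1 − K_2)/(3200 − 3047) = 2142.81/153 = 14 km.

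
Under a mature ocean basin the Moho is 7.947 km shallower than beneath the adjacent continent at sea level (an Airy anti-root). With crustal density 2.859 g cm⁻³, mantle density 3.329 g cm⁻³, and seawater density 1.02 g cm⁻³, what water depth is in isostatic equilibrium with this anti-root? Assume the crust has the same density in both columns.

Replacing a thickness d of crust by seawater at the top must be balanced by replacing crust with mantle at the base: d (ρ_c − ρ_w) = a (ρ_m − ρ_c).
d = a (ρ_m − ρ_c)/(ρ_c − ρ_w) = 7.947 km × 0.47/1.839 = 2.03 km.

2.03 km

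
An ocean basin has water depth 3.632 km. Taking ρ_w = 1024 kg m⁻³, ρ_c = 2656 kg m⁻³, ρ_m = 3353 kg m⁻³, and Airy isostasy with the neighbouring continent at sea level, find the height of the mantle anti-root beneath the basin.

8.5 km

Balancing pressure at the compensation depth: replacing crust with seawater at the top is compensated by replacing crust with mantle at the base: d (ρ_c − ρ_w) = a (ρ_m − ρ_c).
a = d (ρ_c − ρ_w)/(ρ_m − ρ_c) = 3.632 km × 1632/697 = 8.5 km.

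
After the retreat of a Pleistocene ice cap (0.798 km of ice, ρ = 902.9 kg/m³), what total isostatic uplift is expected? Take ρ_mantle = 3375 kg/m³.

0.213 km

Removing the load lets mantle flow back in; uplift u satisfies ρ_ice t = ρ_m u.
u = t ρ_ice/ρ_m = 0.798 km × 902.9/3375 = 0.213 km.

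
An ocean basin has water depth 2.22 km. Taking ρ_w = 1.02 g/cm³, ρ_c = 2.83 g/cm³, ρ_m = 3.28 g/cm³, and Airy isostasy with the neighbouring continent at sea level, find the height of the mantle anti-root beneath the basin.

8.93 km

For local isostatic compensation: replacing crust with seawater at the top is compensated by replacing crust with mantle at the base: d (ρ_c − ρ_w) = a (ρ_m − ρ_c).
a = d (ρ_c − ρ_w)/(ρ_m − ρ_c) = 2.22 km × 1.81/0.45 = 8.93 km.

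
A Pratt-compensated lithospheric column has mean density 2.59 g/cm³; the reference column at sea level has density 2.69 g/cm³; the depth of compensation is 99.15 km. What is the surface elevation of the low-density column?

3.83 km

ρ_ref D = ρ (D + h) → h = D (ρ_ref − ρ)/ρ.
h = 99.15 km × (2.69 − 2.59)/2.59 = 3.83 km.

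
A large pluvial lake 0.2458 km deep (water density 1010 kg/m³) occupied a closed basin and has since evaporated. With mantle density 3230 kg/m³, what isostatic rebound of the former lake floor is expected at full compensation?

u = d ρ_w/ρ_m = 0.2458 km × 1010/3230 = 0.0769 km.

0.0769 km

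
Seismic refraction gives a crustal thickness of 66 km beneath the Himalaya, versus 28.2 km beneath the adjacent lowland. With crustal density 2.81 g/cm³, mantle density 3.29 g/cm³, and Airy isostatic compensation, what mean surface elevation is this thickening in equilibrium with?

Excess crust Δ = 66 km − 28.2 km = 37.8 km, split between elevation h and root r with h + r = Δ.
Airy balance ρ_c h = (ρ_m − ρ_c) r gives r = h ρ_c/(ρ_m − ρ_c), so h (1 + ρ_c/(ρ_m − ρ_c)) = Δ, i.e. h = Δ (ρ_m − ρ_c)/ρ_m.
h = 37.8 km × 0.48/3.29 = 5.51 km.

5.51 km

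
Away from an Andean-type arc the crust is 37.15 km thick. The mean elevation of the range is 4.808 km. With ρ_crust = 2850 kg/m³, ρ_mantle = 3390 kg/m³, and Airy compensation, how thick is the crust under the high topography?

67.3 km

Root depth r = h ρ_c / (ρ_m − ρ_c) = 4.808 km × 2850 / 540 = 25.38 km.
Total thickness = T + h + r = 37.15 km + 4.808 km + 25.38 km = 67.3 km.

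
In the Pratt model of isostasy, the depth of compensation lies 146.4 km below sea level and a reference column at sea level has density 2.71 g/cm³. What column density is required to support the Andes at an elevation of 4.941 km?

Pratt balance: ρ_ref D = ρ (D + h).
ρ = ρ_ref D/(D + h) = 2.71 × 146.4 km/(146.4 km + 4.941 km) = 2.62 g/cm³.

2.62 g/cm³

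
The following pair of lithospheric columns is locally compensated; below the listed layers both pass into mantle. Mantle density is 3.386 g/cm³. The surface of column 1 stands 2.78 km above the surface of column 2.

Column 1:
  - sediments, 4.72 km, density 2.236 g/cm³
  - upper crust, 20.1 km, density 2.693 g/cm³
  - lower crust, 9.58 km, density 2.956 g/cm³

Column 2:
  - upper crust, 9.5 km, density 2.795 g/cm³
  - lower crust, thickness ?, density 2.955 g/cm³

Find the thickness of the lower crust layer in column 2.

Take the compensation level at the base of the deeper column (depth z_c below the surface of column 1) and equate Σ ρ_i t_i down to z_c; mantle fills any gap and the z_c terms cancel.
Column 1: 4.72×2.236 + 20.1×2.693 + 9.58×2.956 + (z_c − 34.4)×3.386
Column 2: 2.78×0 + 9.5×2.795 + x×2.955 + (z_c − 2.78 − 9.5 − x)×3.386
The z_c×3.386 term appears on both sides and cancels. Collect the known terms of each column as K = Σ(ρt)_known − 3.386 × (depth of known layers): K_1 = 93.0017 − 3.386×34.4 = −23.4767; K_2 = 26.5525 − 3.386×(2.78 + 9.5) = −15.02758.
Balance: K_1 = K_2 − x×(3.386 − 2.955), so x = (K_2 − K_1)/(3.386 − 2.955) = 8.44912/0.431 = 19.6 km.

19.6 km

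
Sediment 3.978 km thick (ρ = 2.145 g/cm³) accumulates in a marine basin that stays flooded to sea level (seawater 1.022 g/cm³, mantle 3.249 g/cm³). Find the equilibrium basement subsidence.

Submarine loading: the sediment displaces seawater, and the subsidence is in turn flooded, so s (ρ_m − ρ_w) = t (ρ_sed − ρ_w).
s = 3.978 km × (2.145 − 1.022) / (3.249 − 1.022) = 2.01 km.

2.01 km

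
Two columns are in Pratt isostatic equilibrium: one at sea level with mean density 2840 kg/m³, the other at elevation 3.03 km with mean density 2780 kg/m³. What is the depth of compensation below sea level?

ρ_ref D = ρ (D + h) → D (ρ_ref − ρ) = ρ h.
D = ρ h/(ρ_ref − ρ) = 2780 × 3.03 km/(2840 − 2780) = 140 km.

140 km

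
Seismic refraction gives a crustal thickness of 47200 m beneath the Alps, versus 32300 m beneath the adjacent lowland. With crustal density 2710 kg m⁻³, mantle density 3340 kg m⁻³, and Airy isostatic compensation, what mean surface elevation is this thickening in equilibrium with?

2810 m

Excess crust Δ = 47200 m − 32300 m = 14900 m, split between elevation h and root r with h + r = Δ.
Airy balance ρ_c h = (ρ_m − ρ_c) r gives r = h ρ_c/(ρ_m − ρ_c), so h (1 + ρ_c/(ρ_m − ρ_c)) = Δ, i.e. h = Δ (ρ_m − ρ_c)/ρ_m.
h = 14900 m × 630/3340 = 2810 m.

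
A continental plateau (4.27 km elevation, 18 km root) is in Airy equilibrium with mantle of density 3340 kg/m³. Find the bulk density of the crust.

2700 kg/m³

ρ_c h = (ρ_m − ρ_c) r → ρ_c (h + r) = ρ_m r → ρ_c = ρ_m r / (h + r).
ρ_c = 3340 × 18 km / (4.27 km + 18 km) = 2700 kg/m³.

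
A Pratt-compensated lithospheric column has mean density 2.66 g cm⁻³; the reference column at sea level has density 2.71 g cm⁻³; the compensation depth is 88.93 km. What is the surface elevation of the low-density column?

ρ_ref D = ρ (D + h) → h = D (ρ_ref − ρ)/ρ.
h = 88.93 km × (2.71 − 2.66)/2.66 = 1.67 km.

1.67 km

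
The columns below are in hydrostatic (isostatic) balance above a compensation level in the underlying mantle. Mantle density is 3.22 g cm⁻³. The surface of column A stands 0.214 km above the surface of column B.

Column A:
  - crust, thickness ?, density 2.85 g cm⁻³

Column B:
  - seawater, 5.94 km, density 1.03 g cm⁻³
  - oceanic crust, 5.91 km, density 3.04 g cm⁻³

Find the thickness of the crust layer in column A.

39.9 km

Take the compensation level at the base of the deeper column (depth z_c below the surface of column A) and equate Σ ρ_i t_i down to z_c; mantle fills any gap and the z_c terms cancel.
Column A: x×2.85 + (z_c − 0 − x)×3.22
Column B: 0.214×0 + 5.94×1.03 + 5.91×3.04 + (z_c − 0.214 − 11.85)×3.22
The z_c×3.22 term appears on both sides and cancels. Collect the known terms of each column as K = Σ(ρt)_known − 3.22 × (depth of known layers): K_A = 0 − 3.22×0 = 0; K_B = 24.0846 − 3.22×(0.214 + 11.85) = −14.76148.
Balance: K_A − x×(3.22 − 2.85) = K_B, so x = (K_A − K_B)/(3.22 − 2.85) = 14.7615/0.37 = 39.9 km.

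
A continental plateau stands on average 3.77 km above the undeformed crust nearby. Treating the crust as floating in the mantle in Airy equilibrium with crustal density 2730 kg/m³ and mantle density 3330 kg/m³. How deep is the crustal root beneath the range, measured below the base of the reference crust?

17.2 km

In Airy isostatic equilibrium: the weight of the topography is balanced by the buoyancy of the root, ρ_c h = (ρ_m − ρ_c) r.
r = h · ρ_c / (ρ_m − ρ_c) = 3.77 km × 2730 / (3330 − 2730) = 17.2 km.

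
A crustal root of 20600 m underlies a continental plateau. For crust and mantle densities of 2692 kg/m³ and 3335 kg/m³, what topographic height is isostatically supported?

By Archimedes' principle applied to the lithosphere: ρ_c h = (ρ_m − ρ_c) r.
h = r (ρ_m − ρ_c) / ρ_c = 20600 m × (3335 − 2692) / 2692 = 4920 m.

4920 m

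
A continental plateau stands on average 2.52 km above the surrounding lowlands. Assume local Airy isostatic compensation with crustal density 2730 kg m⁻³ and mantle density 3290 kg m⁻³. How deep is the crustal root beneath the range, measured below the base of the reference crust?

12.3 km

For local isostatic compensation: the weight of the topography is balanced by the buoyancy of the root, ρ_c h = (ρ_m − ρ_c) r.
r = h · ρ_c / (ρ_m − ρ_c) = 2.52 km × 2730 / (3290 − 2730) = 12.3 km.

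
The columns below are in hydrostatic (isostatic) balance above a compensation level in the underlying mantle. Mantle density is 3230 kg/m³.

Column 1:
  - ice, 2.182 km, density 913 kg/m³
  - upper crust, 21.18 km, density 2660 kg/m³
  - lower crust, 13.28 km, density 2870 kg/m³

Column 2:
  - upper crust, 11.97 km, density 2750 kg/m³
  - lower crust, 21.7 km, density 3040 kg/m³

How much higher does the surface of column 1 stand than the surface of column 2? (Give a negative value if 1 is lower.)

3.73 km

For any compensation level in the mantle, the mantle terms cancel and isostasy reduces to e = (Σt_1 − Σt_2) − (Σ(ρt)_1 − Σ(ρt)_2) / ρ_m.
Σt_1 = 36.642 km; Σt_2 = 33.67 km; Σ(ρt)_1 = 96444.566; Σ(ρt)_2 = 98885.5 (in km·kg/m³).
e = (36.642 − 33.67) − (96444.566 − 98885.5) / 3230 = 3.73 km.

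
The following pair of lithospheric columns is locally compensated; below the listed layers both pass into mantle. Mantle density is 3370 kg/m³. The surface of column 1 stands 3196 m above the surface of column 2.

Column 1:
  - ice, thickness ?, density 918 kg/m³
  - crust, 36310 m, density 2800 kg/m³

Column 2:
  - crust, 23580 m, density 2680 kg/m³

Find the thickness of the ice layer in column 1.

2590 m

Take the compensation level at the base of the deeper column (depth z_c below the surface of column 1) and equate Σ ρ_i t_i down to z_c; mantle fills any gap and the z_c terms cancel.
Column 1: x×918 + 36310×2800 + (z_c − 36310 − x)×3370
Column 2: 3196×0 + 23580×2680 + (z_c − 3196 − 23580)×3370
The z_c×3370 term appears on both sides and cancels. Collect the known terms of each column as K = Σ(ρt)_known − 3370 × (depth of known layers): K_1 = 101668000 − 3370×36310 = −20696700; K_2 = 63194400 − 3370×(3196 + 23580) = −27040720.
Balance: K_1 − x×(3370 − 918) = K_2, so x = (K_1 − K_2)/(3370 − 918) = 6344020/2452 = 2590 m.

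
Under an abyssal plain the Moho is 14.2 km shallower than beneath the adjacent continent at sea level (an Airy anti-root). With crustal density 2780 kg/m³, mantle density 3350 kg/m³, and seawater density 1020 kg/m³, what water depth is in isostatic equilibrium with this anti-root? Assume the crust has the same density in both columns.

4.6 km

Replacing a thickness d of crust by seawater at the top must be balanced by replacing crust with mantle at the base: d (ρ_c − ρ_w) = a (ρ_m − ρ_c).
d = a (ρ_m − ρ_c)/(ρ_c − ρ_w) = 14.2 km × 570/1760 = 4.6 km.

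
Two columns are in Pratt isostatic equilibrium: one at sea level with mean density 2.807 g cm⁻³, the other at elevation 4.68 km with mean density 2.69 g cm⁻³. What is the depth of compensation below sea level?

ρ_ref D = ρ (D + h) → D (ρ_ref − ρ) = ρ h.
D = ρ h/(ρ_ref − ρ) = 2.69 × 4.68 km/(2.807 − 2.69) = 108 km.

108 km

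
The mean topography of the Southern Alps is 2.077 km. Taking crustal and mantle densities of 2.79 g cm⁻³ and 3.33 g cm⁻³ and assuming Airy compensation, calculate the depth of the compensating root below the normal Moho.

For local isostatic compensation: the weight of the topography is balanced by the buoyancy of the root, ρ_c h = (ρ_m − ρ_c) r.
r = h · ρ_c / (ρ_m − ρ_c) = 2.077 km × 2.79 / (3.33 − 2.79) = 10.7 km.

10.7 km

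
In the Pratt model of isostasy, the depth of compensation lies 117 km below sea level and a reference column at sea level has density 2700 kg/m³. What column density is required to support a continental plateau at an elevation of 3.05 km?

Pratt balance: ρ_ref D = ρ (D + h).
ρ = ρ_ref D/(D + h) = 2700 × 117 km/(117 km + 3.05 km) = 2630 kg/m³.

2630 kg/m³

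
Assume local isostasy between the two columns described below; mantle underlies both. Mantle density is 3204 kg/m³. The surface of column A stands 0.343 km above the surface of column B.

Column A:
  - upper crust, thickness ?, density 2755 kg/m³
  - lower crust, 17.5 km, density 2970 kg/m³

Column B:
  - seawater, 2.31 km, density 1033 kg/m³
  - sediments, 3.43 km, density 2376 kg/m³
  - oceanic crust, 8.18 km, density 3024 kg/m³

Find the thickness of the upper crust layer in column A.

14.1 km

Take the compensation level at the base of the deeper column (depth z_c below the surface of column A) and equate Σ ρ_i t_i down to z_c; mantle fills any gap and the z_c terms cancel.
Column A: x×2755 + 17.5×2970 + (z_c − 17.5 − x)×3204
Column B: 0.343×0 + 2.31×1033 + 3.43×2376 + 8.18×3024 + (z_c − 0.343 − 13.92)×3204
The z_c×3204 term appears on both sides and cancels. Collect the known terms of each column as K = Σ(ρt)_known − 3204 × (depth of known layers): K_A = 51975 − 3204×17.5 = −4095; K_B = 35272.23 − 3204×(0.343 + 13.92) = −10426.422.
Balance: K_A − x×(3204 − 2755) = K_B, so x = (K_A − K_B)/(3204 − 2755) = 6331.42/449 = 14.1 km.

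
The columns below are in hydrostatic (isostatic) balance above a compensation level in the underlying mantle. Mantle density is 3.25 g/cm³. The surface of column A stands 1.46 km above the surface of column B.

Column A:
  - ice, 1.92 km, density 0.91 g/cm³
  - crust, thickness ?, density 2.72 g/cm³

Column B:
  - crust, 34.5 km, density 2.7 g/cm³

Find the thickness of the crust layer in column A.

36.3 km

Take the compensation level at the base of the deeper column (depth z_c below the surface of column A) and equate Σ ρ_i t_i down to z_c; mantle fills any gap and the z_c terms cancel.
Column A: 1.92×0.91 + x×2.72 + (z_c − 1.92 − x)×3.25
Column B: 1.46×0 + 34.5×2.7 + (z_c − 1.46 − 34.5)×3.25
The z_c×3.25 term appears on both sides and cancels. Collect the known terms of each column as K = Σ(ρt)_known − 3.25 × (depth of known layers): K_A = 1.7472 − 3.25×1.92 = −4.4928; K_B = 93.15 − 3.25×(1.46 + 34.5) = −23.72.
Balance: K_A − x×(3.25 − 2.72) = K_B, so x = (K_A − K_B)/(3.25 − 2.72) = 19.2272/0.53 = 36.3 km.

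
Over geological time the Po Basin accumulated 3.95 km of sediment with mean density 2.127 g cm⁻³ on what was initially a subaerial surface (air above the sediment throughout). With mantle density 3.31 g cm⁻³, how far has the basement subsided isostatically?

Subaerial load: s = t ρ_sed / ρ_m = 3.95 km × 2.127/3.31 = 2.54 km.

2.54 km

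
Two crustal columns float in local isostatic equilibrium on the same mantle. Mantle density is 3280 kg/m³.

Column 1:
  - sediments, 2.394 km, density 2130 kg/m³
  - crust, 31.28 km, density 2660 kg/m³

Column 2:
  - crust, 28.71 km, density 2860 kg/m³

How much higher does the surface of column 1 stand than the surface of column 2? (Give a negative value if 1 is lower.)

3.08 km

For any compensation level in the mantle, the mantle terms cancel and isostasy reduces to e = (Σt_1 − Σt_2) − (Σ(ρt)_1 − Σ(ρt)_2) / ρ_m.
Σt_1 = 33.674 km; Σt_2 = 28.71 km; Σ(ρt)_1 = 88304.02; Σ(ρt)_2 = 82110.6 (in km·kg/m³).
e = (33.674 − 28.71) − (88304.02 − 82110.6) / 3280 = 3.08 km.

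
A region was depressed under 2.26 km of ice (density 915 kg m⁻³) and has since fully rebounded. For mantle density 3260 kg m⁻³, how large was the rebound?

Removing the load lets mantle flow back in; uplift u satisfies ρ_ice t = ρ_m u.
u = t ρ_ice/ρ_m = 2.26 km × 915/3260 = 0.634 km.

0.634 km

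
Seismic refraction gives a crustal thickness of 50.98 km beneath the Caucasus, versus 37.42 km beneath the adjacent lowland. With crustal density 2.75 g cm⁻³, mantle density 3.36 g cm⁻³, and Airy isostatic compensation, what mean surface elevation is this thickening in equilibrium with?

Excess crust Δ = 50.98 km − 37.42 km = 13.56 km, split between elevation h and root r with h + r = Δ.
Airy balance ρ_c h = (ρ_m − ρ_c) r gives r = h ρ_c/(ρ_m − ρ_c), so h (1 + ρ_c/(ρ_m − ρ_c)) = Δ, i.e. h = Δ (ρ_m − ρ_c)/ρ_m.
h = 13.56 km × 0.61/3.36 = 2.46 km.

2.46 km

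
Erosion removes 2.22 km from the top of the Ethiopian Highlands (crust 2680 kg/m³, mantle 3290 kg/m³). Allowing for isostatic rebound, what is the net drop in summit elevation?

0.412 km

Rebound u = e ρ_c/ρ_m = 2.22 km × 2680/3290 = 1.808 km.
Net surface drop = e − u = 2.22 km − 1.808 km = e (ρ_m − ρ_c)/ρ_m = 0.412 km.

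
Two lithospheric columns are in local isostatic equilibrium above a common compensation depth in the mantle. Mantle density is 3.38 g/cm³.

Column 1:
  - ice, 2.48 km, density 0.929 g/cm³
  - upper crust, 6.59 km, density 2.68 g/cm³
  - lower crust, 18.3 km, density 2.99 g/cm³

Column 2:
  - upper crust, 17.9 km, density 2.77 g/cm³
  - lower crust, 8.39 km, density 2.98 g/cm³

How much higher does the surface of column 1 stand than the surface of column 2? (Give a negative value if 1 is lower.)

For any compensation level in the mantle, the mantle terms cancel and isostasy reduces to e = (Σt_1 − Σt_2) − (Σ(ρt)_1 − Σ(ρt)_2) / ρ_m.
Σt_1 = 27.37 km; Σt_2 = 26.29 km; Σ(ρt)_1 = 74.68212; Σ(ρt)_2 = 74.5852 (in km·g/cm³).
e = (27.37 − 26.29) − (74.68212 − 74.5852) / 3.38 = 1.05 km.

1.05 km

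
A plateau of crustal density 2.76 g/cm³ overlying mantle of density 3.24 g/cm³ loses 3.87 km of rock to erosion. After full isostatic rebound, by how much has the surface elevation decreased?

Rebound u = e ρ_c/ρ_m = 3.87 km × 2.76/3.24 = 3.297 km.
Net surface drop = e − u = 3.87 km − 3.297 km = e (ρ_m − ρ_c)/ρ_m = 0.573 km.

0.573 km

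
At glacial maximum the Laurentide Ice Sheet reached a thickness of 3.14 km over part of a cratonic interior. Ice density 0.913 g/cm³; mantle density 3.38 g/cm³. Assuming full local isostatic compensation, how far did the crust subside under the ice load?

For local isostatic compensation: the ice load ρ_ice t is balanced by mantle displaced below, ρ_m s.
s = t ρ_ice / ρ_m = 3.14 km × 0.913/3.38 = 0.848 km.

0.848 km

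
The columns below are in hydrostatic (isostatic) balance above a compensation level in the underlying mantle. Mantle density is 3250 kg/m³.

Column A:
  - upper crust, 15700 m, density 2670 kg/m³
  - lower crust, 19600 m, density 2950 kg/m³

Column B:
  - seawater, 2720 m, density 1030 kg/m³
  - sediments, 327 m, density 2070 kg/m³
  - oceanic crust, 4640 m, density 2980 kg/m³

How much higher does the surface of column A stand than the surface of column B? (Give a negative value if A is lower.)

2250 m

For any compensation level in the mantle, the mantle terms cancel and isostasy reduces to e = (Σt_A − Σt_B) − (Σ(ρt)_A − Σ(ρt)_B) / ρ_m.
Σt_A = 35300 m; Σt_B = 7687 m; Σ(ρt)_A = 99739000; Σ(ρt)_B = 17305690 (in m·kg/m³).
e = (35300 − 7687) − (99739000 − 17305690) / 3250 = 2250 m.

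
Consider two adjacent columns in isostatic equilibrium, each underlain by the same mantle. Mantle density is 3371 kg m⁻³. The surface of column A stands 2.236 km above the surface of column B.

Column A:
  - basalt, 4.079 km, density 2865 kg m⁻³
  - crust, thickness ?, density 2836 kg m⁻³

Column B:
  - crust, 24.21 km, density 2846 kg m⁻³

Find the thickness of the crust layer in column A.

Take the compensation level at the base of the deeper column (depth z_c below the surface of column A) and equate Σ ρ_i t_i down to z_c; mantle fills any gap and the z_c terms cancel.
Column A: 4.079×2865 + x×2836 + (z_c − 4.079 − x)×3371
Column B: 2.236×0 + 24.21×2846 + (z_c − 2.236 − 24.21)×3371
The z_c×3371 term appears on both sides and cancels. Collect the known terms of each column as K = Σ(ρt)_known − 3371 × (depth of known layers): K_A = 11686.335 − 3371×4.079 = −2063.974; K_B = 68901.66 − 3371×(2.236 + 24.21) = −20247.806.
Balance: K_A − x×(3371 − 2836) = K_B, so x = (K_A − K_B)/(3371 − 2836) = 18183.8/535 = 34 km.

34 km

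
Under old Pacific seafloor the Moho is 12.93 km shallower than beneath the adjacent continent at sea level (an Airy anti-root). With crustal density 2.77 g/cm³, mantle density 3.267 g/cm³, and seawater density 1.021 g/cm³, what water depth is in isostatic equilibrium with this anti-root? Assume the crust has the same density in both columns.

Replacing a thickness d of crust by seawater at the top must be balanced by replacing crust with mantle at the base: d (ρ_c − ρ_w) = a (ρ_m − ρ_c).
d = a (ρ_m − ρ_c)/(ρ_c − ρ_w) = 12.93 km × 0.497/1.749 = 3.67 km.

3.67 km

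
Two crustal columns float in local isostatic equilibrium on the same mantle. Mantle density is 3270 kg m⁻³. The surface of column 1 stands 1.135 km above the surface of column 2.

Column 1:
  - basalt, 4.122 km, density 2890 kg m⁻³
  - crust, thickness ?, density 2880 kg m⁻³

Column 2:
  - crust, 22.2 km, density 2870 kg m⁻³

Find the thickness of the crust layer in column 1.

Take the compensation level at the base of the deeper column (depth z_c below the surface of column 1) and equate Σ ρ_i t_i down to z_c; mantle fills any gap and the z_c terms cancel.
Column 1: 4.122×2890 + x×2880 + (z_c − 4.122 − x)×3270
Column 2: 1.135×0 + 22.2×2870 + (z_c − 1.135 − 22.2)×3270
The z_c×3270 term appears on both sides and cancels. Collect the known terms of each column as K = Σ(ρt)_known − 3270 × (depth of known layers): K_1 = 11912.58 − 3270×4.122 = −1566.36; K_2 = 63714 − 3270×(1.135 + 22.2) = −12591.45.
Balance: K_1 − x×(3270 − 2880) = K_2, so x = (K_1 − K_2)/(3270 − 2880) = 11025.1/390 = 28.3 km.

28.3 km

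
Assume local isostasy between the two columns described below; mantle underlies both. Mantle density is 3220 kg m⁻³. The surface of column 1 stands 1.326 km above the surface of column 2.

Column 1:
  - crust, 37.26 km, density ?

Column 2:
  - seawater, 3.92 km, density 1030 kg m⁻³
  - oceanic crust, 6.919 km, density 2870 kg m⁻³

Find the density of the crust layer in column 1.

Take the compensation level at the base of the deeper column (depth z_c below the surface of column 1) and equate Σ ρ_i t_i down to z_c; mantle fills any gap and the z_c terms cancel.
Column 1: 37.26×ρ + (z_c − 37.26)×3220
Column 2: 1.326×0 + 3.92×1030 + 6.919×2870 + (z_c − 1.326 − 10.839)×3220
The z_c×3220 term appears on both sides and cancels. Collect the known terms of each column as K = Σ(ρt)_known − 3220 × (depth of known layers): K_1 = 0 − 3220×37.26 = −119977.2; K_2 = 23895.13 − 3220×(1.326 + 10.839) = −15276.17.
Balance: K_1 + 37.26×ρ = K_2, so ρ = (K_2 − K_1)/37.26 = 104701/37.26 = 2810 kg m⁻³.

2810 kg m⁻³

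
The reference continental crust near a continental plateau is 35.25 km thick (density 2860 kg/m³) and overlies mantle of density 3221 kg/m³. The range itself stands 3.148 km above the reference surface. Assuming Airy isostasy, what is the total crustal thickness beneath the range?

Root depth r = h ρ_c / (ρ_m − ρ_c) = 3.148 km × 2860 / 361 = 24.94 km.
Total thickness = T + h + r = 35.25 km + 3.148 km + 24.94 km = 63.3 km.

63.3 km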